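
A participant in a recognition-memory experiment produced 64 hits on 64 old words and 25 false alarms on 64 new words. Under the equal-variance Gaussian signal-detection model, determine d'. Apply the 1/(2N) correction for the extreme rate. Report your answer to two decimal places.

d' = 2.70

The hit rate is 64/64 = 1, so apply the 1/(2N) correction: H → 1 − 1/(2·64) = 0.99219.
z(H) = z(0.99219) = 2.418
z(FA) = z(0.39062) = -0.278
d' = 2.418 − (-0.278) = 2.696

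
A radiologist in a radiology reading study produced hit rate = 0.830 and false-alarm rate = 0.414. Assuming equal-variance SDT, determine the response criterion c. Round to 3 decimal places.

c = -0.368

Φ⁻¹(H) = 0.9542
Φ⁻¹(FA) = -0.2173
c = −½·[z(H) + z(FA)] = −0.5 × (0.9542 + (-0.2173)) = -0.36845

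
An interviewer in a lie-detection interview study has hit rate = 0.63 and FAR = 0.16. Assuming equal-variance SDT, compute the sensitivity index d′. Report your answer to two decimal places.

Φ⁻¹(H) = 0.332
Φ⁻¹(FA) = -0.994
d' = z(H) − z(FA) = 0.332 − (-0.994) = 1.326

d′ = 1.33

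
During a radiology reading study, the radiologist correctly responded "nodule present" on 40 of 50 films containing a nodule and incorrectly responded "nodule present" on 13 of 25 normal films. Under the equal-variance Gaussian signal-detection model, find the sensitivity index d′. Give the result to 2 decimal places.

d′ = 0.79

H = 40/50 = 0.8000
FA = 13/25 = 0.5200
z(0.8000) = 0.8416, z(0.5200) = 0.0502
d' = z(H) − z(FA) = 0.8416 − 0.0502 = 0.7914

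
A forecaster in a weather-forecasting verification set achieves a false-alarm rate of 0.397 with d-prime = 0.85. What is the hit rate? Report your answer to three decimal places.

hit rate = 0.722

z(false-alarm rate) = z(0.397) = -0.2611
z(H) = z(FA) + d' = -0.2611 + 0.85 = 0.5889
hit rate = Φ(0.5889) = 0.7220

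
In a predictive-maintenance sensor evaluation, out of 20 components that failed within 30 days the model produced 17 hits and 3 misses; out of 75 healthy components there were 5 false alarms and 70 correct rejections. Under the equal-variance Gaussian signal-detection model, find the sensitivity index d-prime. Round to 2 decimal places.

H = 17/20 = 0.8500
FA = 5/75 = 0.0667
z(H) = z(0.8500) = 1.0364
z(FA) = z(0.0667) = -1.5008
d' = z(H) − z(FA) = 1.0364 − (-1.5008) = 2.5372

d-prime = 2.54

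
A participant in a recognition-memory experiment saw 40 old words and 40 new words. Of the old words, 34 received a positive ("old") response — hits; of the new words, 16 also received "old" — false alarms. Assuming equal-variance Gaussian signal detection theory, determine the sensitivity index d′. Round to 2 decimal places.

H = 34/40 = 0.8500
FA = 16/40 = 0.4000
Φ⁻¹(H) = 1.036
Φ⁻¹(FA) = -0.253
d' = z(H) − z(FA) = 1.036 − (-0.253) = 1.289

d′ = 1.29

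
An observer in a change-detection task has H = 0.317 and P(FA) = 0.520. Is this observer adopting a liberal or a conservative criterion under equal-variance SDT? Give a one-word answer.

conservative

z(H) = -0.476, z(FA) = 0.050
c = −½·(z(H) + z(FA)) = 0.213
c > 0 → conservative criterion (biased toward responding “no”).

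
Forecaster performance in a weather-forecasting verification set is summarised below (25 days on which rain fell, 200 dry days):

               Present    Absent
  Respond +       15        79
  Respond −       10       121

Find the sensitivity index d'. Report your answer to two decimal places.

H = 15/25 = 0.6000
FA = 79/200 = 0.3950
z(0.6000) = 0.253, z(0.3950) = -0.266
d' = z(H) − z(FA) = 0.253 − (-0.266) = 0.519

d' = 0.52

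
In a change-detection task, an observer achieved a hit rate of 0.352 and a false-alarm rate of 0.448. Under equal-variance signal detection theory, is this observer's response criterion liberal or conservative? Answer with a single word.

conservative

z(H) = -0.380, z(FA) = -0.131
c = −½·(z(H) + z(FA)) = 0.2555
c > 0 → conservative criterion (biased toward responding “no”).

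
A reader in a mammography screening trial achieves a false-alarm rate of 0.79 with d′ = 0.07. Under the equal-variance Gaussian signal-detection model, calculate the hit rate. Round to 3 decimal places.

z(false-alarm rate) = z(0.79) = 0.8064
z(H) = z(FA) + d' = 0.8064 + 0.07 = 0.8764
hit rate = Φ(0.8764) = 0.8096

hit rate = 0.810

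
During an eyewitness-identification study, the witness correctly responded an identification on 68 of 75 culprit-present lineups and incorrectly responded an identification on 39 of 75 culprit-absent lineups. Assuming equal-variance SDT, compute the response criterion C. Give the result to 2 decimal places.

H = 68/75 = 0.9067
FA = 39/75 = 0.5200
z(H) = 1.3207
z(FA) = 0.0502
c = −½·[z(H) + z(FA)] = −0.5 × (1.3207 + 0.0502) = -0.68545

C = -0.69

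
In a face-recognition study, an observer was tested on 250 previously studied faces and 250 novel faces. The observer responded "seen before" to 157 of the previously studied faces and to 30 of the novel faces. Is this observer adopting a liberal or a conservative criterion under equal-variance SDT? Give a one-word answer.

conservative

z(H) = 0.327, z(FA) = -1.175
c = −½·(z(H) + z(FA)) = 0.424
c > 0 → conservative criterion (biased toward responding “no”).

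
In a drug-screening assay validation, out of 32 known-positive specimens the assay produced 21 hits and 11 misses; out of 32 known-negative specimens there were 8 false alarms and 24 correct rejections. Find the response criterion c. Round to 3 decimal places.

H = 21/32 = 0.6562
FA = 8/32 = 0.2500
Φ⁻¹(H) = 0.4021
Φ⁻¹(FA) = -0.6745
c = −½·[z(H) + z(FA)] = −0.5 × (0.4021 + (-0.6745)) = 0.1362
c > 0: the assay has a conservative response bias.

c = 0.136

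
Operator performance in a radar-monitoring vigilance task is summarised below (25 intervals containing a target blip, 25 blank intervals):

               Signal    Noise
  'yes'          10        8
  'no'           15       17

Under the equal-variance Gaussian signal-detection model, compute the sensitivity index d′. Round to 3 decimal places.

H = 10/25 = 0.4000
FA = 8/25 = 0.3200
z(H) = -0.2533
z(FA) = -0.4677
d' = z(H) − z(FA) = -0.2533 − (-0.4677) = 0.2144

d′ = 0.214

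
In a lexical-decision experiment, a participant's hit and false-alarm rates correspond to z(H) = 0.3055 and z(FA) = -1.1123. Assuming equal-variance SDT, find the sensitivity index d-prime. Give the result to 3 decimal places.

d-prime = 1.418

d' = z(H) − z(FA) = 0.3055 − (-1.1123) = 1.4178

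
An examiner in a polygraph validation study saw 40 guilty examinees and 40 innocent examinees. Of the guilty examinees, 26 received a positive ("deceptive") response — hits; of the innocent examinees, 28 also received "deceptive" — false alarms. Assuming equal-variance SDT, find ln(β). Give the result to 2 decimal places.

H = 26/40 = 0.6500
FA = 28/40 = 0.7000
Φ⁻¹(0.6500) = 0.385, Φ⁻¹(0.7000) = 0.524
ln β = −½·[z(H)² − z(FA)²] = −0.5 × (0.148 − 0.275) = 0.0635

ln β = 0.06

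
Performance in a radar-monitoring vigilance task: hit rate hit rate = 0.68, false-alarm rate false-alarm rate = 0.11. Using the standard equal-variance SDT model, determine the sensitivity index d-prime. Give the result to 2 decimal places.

d-prime = 1.69

z(H) = 0.4677
z(FA) = -1.2265
d' = z(H) − z(FA) = 0.4677 − (-1.2265) = 1.6942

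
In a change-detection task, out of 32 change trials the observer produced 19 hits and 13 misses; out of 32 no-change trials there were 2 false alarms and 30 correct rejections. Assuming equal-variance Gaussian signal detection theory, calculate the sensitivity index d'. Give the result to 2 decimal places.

H = 19/32 = 0.5938
FA = 2/32 = 0.0625
z(H) = z(0.5938) = 0.237
z(FA) = z(0.0625) = -1.534
d' = z(H) − z(FA) = 0.237 − (-1.534) = 1.771

d' = 1.77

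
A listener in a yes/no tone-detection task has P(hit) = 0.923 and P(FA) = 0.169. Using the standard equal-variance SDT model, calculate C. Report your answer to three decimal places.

z(0.923) = 1.4255, z(0.169) = -0.9581
c = −½·[z(H) + z(FA)] = −0.5 × (1.4255 + (-0.9581)) = -0.2337
c < 0: the listener has a liberal response bias.

C = -0.234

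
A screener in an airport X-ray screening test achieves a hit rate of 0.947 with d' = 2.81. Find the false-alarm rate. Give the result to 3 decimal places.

z(hit rate) = z(0.947) = 1.6164
z(FA) = z(H) − d' = 1.6164 − 2.81 = -1.1936
false-alarm rate = Φ(-1.1936) = 0.1163

false-alarm rate = 0.116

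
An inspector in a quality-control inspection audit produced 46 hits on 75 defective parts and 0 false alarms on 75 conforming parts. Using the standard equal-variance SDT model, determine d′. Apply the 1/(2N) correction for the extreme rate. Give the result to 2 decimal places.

The false-alarm rate is 0/75 = 0, so apply the 1/(2N) correction: FA → 1/(2·75) = 0.00667.
z(H) = z(0.61333) = 0.288
z(FA) = z(0.00667) = -2.475
d' = 0.288 − (-2.475) = 2.763

d′ = 2.76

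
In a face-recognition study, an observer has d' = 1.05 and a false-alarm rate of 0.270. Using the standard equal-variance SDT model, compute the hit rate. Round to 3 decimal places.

hit rate = 0.669

z(false-alarm rate) = z(0.270) = -0.6128
z(H) = z(FA) + d' = -0.6128 + 1.05 = 0.4372
hit rate = Φ(0.4372) = 0.6690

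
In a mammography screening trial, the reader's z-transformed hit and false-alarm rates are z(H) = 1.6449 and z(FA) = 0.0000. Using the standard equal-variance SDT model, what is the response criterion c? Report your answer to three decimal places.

c = −½·[z(H) + z(FA)] = −½·(1.6449 + 0.0000) = -0.82245
c < 0: the reader has a liberal response bias.

c = -0.822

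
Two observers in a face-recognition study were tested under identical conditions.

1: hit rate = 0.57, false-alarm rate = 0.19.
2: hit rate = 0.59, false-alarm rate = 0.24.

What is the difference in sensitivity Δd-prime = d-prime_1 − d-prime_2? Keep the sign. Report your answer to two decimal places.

Δd-prime = 0.12

1: z(0.57) = 0.176, z(0.19) = -0.878, d' = 1.054
2: z(0.59) = 0.228, z(0.24) = -0.706, d' = 0.934
Δd' = d'_1 − d'_2 = 1.054 − 0.934 = 0.120
1 has the higher sensitivity.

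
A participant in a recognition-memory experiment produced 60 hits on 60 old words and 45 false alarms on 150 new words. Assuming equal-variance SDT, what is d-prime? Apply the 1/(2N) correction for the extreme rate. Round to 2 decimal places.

The hit rate is 60/60 = 1, so apply the 1/(2N) correction: H → 1 − 1/(2·60) = 0.99167.
z(H) = z(0.99167) = 2.394
z(FA) = z(0.30000) = -0.524
d' = 2.394 − (-0.524) = 2.918

d-prime = 2.92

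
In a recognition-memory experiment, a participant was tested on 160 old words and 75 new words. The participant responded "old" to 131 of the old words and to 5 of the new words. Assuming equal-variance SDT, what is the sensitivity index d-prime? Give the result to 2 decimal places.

d-prime = 2.41

H = 131/160 = 0.8187
FA = 5/75 = 0.0667
Φ⁻¹(0.8187) = 0.9104, Φ⁻¹(0.0667) = -1.5008
d' = z(H) − z(FA) = 0.9104 − (-1.5008) = 2.4112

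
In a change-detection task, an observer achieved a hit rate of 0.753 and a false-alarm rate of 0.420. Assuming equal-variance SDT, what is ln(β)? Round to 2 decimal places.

z(H) = z(0.753) = 0.684
z(FA) = z(0.420) = -0.202
ln β = −½·[z(H)² − z(FA)²] = −0.5 × (0.468 − 0.041) = -0.2135

ln β = -0.21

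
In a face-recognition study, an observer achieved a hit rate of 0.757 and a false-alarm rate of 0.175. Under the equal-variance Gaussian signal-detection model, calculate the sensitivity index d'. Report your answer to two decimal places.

d' = 1.63

z(H) = z(0.757) = 0.697
z(FA) = z(0.175) = -0.935
d' = z(H) − z(FA) = 0.697 − (-0.935) = 1.632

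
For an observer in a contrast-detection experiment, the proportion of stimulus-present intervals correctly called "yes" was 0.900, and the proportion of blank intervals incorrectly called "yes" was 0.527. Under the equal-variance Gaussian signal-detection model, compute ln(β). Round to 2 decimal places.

ln β = -0.82

z(H) = 1.282
z(FA) = 0.068
ln β = −½·[z(H)² − z(FA)²] = −0.5 × (1.644 − 0.005) = -0.8195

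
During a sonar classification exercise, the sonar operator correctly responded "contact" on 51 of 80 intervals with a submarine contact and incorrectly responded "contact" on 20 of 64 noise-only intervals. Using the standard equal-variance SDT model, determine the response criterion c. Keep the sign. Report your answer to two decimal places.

H = 51/80 = 0.6375
FA = 20/64 = 0.3125
Φ⁻¹(H) = 0.352
Φ⁻¹(FA) = -0.489
c = −½·[z(H) + z(FA)] = −0.5 × (0.352 + (-0.489)) = 0.0685

c = 0.07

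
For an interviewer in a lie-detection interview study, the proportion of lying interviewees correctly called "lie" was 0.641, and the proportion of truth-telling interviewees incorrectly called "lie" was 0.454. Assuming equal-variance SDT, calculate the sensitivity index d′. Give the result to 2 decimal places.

d′ = 0.48

Φ⁻¹(H) = Φ⁻¹(0.641) = 0.361
Φ⁻¹(FA) = Φ⁻¹(0.454) = -0.116
d' = z(H) − z(FA) = 0.361 − (-0.116) = 0.477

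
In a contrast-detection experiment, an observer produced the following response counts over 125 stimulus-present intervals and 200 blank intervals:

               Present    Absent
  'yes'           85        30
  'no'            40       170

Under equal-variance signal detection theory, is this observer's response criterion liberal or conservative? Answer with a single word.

z(H) = 0.468, z(FA) = -1.036
c = −½·(z(H) + z(FA)) = 0.284
c > 0 → conservative criterion (biased toward responding “no”).

conservative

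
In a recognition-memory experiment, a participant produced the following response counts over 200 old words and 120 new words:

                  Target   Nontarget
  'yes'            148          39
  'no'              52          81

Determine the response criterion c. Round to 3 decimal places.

c = -0.095

H = 148/200 = 0.7400
FA = 39/120 = 0.3250
Φ⁻¹(0.7400) = 0.6433, Φ⁻¹(0.3250) = -0.4538
c = −½·[z(H) + z(FA)] = −0.5 × (0.6433 + (-0.4538)) = -0.09475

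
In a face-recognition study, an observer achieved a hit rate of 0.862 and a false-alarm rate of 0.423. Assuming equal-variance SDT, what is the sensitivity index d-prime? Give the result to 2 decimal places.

Φ⁻¹(H) = 1.089
Φ⁻¹(FA) = -0.194
d' = z(H) − z(FA) = 1.089 − (-0.194) = 1.283

d-prime = 1.28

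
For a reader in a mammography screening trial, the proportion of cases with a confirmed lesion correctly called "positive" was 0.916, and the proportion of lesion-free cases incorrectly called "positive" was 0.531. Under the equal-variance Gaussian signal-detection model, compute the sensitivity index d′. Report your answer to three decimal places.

Φ⁻¹(H) = Φ⁻¹(0.916) = 1.3787
Φ⁻¹(FA) = Φ⁻¹(0.531) = 0.0778
d' = z(H) − z(FA) = 1.3787 − 0.0778 = 1.3009

d′ = 1.301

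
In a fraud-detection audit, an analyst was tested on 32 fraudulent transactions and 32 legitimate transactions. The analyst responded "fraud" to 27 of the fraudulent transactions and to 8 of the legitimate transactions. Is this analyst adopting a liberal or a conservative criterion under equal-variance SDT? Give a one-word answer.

z(H) = 1.010, z(FA) = -0.674
c = −½·(z(H) + z(FA)) = -0.168
c < 0 → liberal criterion (biased toward responding “yes”).

liberal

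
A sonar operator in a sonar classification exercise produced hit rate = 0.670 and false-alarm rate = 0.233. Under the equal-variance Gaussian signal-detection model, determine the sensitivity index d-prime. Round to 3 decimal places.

z(0.670) = 0.4399, z(0.233) = -0.7290
d' = z(H) − z(FA) = 0.4399 − (-0.7290) = 1.1689

d-prime = 1.169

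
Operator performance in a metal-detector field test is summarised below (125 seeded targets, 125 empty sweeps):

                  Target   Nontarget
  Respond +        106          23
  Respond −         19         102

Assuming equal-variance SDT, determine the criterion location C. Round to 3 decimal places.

H = 106/125 = 0.8480
FA = 23/125 = 0.1840
Φ⁻¹(H) = Φ⁻¹(0.8480) = 1.0279
Φ⁻¹(FA) = Φ⁻¹(0.1840) = -0.9002
c = −½·[z(H) + z(FA)] = −0.5 × (1.0279 + (-0.9002)) = -0.06385
c < 0: the operator has a liberal response bias.

C = -0.064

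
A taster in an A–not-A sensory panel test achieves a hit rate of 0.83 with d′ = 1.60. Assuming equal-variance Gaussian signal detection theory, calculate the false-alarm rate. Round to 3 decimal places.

false-alarm rate = 0.259

z(hit rate) = z(0.83) = 0.9542
z(FA) = z(H) − d' = 0.9542 − 1.60 = -0.6458
false-alarm rate = Φ(-0.6458) = 0.2592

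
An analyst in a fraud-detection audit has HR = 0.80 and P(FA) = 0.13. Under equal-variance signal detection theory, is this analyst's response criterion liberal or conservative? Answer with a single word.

z(H) = 0.842, z(FA) = -1.126
c = −½·(z(H) + z(FA)) = 0.142
c > 0 → conservative criterion (biased toward responding “no”).

conservative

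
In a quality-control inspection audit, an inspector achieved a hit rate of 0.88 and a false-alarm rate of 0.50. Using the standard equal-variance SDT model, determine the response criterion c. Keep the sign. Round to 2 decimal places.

c = -0.59

z(H) = 1.1750
z(FA) = 0.0000
c = −½·[z(H) + z(FA)] = −0.5 × (1.1750 + 0.0000) = -0.5875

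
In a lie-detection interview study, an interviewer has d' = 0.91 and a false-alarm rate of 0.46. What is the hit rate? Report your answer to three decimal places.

z(false-alarm rate) = z(0.46) = -0.1004
z(H) = z(FA) + d' = -0.1004 + 0.91 = 0.8096
hit rate = Φ(0.8096) = 0.7909

hit rate = 0.791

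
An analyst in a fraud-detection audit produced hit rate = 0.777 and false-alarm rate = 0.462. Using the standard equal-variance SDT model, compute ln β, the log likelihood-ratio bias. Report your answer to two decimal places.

z(H) = 0.762
z(FA) = -0.095
ln β = −½·[z(H)² − z(FA)²] = −0.5 × (0.581 − 0.009) = -0.286

ln β = -0.29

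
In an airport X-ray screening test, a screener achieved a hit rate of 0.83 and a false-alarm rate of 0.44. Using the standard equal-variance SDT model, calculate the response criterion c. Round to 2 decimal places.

c = -0.40

Φ⁻¹(H) = Φ⁻¹(0.83) = 0.954
Φ⁻¹(FA) = Φ⁻¹(0.44) = -0.151
c = −½·[z(H) + z(FA)] = −0.5 × (0.954 + (-0.151)) = -0.4015
c < 0: the screener has a liberal response bias.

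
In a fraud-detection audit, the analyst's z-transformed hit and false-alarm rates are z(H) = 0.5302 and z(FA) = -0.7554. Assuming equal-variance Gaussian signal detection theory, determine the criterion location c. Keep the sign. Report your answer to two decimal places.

c = −½·[z(H) + z(FA)] = −½·(0.5302 + (-0.7554)) = 0.1126
c > 0: the analyst has a conservative response bias.

c = 0.11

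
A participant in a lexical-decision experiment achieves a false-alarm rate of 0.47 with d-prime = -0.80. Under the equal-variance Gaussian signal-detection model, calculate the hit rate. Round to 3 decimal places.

hit rate = 0.191

z(false-alarm rate) = z(0.47) = -0.0753
z(H) = z(FA) + d' = -0.0753 + (-0.80) = -0.8753
hit rate = Φ(-0.8753) = 0.1907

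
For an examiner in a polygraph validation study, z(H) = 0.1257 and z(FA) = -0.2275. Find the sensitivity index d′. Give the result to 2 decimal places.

d′ = 0.35

d' = z(H) − z(FA) = 0.1257 − (-0.2275) = 0.3532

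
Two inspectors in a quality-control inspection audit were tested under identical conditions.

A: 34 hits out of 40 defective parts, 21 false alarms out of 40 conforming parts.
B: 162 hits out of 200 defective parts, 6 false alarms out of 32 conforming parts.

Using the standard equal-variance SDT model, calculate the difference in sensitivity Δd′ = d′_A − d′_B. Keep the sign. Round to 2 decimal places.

A: z(0.8500) = 1.036, z(0.5250) = 0.063, d' = 0.973
B: z(0.8100) = 0.878, z(0.1875) = -0.887, d' = 1.765
Δd' = d'_A − d'_B = 0.973 − 1.765 = -0.792
B has the higher sensitivity.

Δd′ = -0.79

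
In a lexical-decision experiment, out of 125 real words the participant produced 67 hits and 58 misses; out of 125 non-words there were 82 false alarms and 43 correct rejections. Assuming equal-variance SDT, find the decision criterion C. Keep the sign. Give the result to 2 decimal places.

H = 67/125 = 0.5360
FA = 82/125 = 0.6560
z(0.5360) = 0.090, z(0.6560) = 0.402
c = −½·[z(H) + z(FA)] = −0.5 × (0.090 + 0.402) = -0.246

C = -0.25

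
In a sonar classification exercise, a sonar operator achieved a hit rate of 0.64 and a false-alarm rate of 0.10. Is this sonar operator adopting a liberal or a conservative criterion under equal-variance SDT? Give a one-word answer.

conservative

z(H) = 0.358, z(FA) = -1.282
c = −½·(z(H) + z(FA)) = 0.462
c > 0 → conservative criterion (biased toward responding “no”).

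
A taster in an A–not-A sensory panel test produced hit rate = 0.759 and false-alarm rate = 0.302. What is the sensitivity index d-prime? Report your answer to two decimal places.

d-prime = 1.22

Φ⁻¹(0.759) = 0.7031, Φ⁻¹(0.302) = -0.5187
d' = z(H) − z(FA) = 0.7031 − (-0.5187) = 1.2218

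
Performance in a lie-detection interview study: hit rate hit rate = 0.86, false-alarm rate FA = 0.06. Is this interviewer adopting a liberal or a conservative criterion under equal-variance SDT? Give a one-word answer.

conservative

z(H) = 1.080, z(FA) = -1.555
c = −½·(z(H) + z(FA)) = 0.2375
c > 0 → conservative criterion (biased toward responding “no”).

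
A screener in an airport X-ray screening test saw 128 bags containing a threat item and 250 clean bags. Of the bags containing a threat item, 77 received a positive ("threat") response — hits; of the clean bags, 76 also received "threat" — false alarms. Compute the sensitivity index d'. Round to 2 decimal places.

d' = 0.77

H = 77/128 = 0.6016
FA = 76/250 = 0.3040
z(H) = z(0.6016) = 0.2575
z(FA) = z(0.3040) = -0.5129
d' = z(H) − z(FA) = 0.2575 − (-0.5129) = 0.7704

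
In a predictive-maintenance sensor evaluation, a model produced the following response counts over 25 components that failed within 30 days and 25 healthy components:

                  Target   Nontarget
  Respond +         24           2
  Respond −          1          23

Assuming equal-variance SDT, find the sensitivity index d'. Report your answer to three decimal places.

d' = 3.156

H = 24/25 = 0.9600
FA = 2/25 = 0.0800
z(0.9600) = 1.7507, z(0.0800) = -1.4051
d' = z(H) − z(FA) = 1.7507 − (-1.4051) = 3.1558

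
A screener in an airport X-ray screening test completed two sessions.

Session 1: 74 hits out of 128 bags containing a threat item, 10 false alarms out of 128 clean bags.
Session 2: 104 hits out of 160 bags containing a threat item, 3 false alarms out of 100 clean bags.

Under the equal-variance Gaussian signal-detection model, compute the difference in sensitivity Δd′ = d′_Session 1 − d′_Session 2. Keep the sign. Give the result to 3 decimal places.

Δd′ = -0.651

Session 1: z(0.5781) = 0.1970, z(0.0781) = -1.4180, d' = 1.6150
Session 2: z(0.6500) = 0.3853, z(0.0300) = -1.8808, d' = 2.2661
Δd' = d'_Session 1 − d'_Session 2 = 1.6150 − 2.2661 = -0.6511
Session 2 has the higher sensitivity.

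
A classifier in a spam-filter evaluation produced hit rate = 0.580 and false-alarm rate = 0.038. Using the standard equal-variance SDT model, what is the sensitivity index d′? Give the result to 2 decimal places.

Φ⁻¹(H) = Φ⁻¹(0.580) = 0.202
Φ⁻¹(FA) = Φ⁻¹(0.038) = -1.774
d' = z(H) − z(FA) = 0.202 − (-1.774) = 1.976

d′ = 1.98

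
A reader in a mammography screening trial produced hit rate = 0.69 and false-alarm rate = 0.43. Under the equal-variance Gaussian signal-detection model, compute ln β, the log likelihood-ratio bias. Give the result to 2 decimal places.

ln β = -0.11

Φ⁻¹(H) = 0.496
Φ⁻¹(FA) = -0.176
ln β = −½·[z(H)² − z(FA)²] = −0.5 × (0.246 − 0.031) = -0.1075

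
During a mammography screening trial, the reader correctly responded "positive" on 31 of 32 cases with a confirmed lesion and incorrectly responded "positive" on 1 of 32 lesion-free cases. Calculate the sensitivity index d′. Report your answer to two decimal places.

d′ = 3.73

H = 31/32 = 0.9688
FA = 1/32 = 0.0312
Φ⁻¹(0.9688) = 1.8634, Φ⁻¹(0.0312) = -1.8634
d' = z(H) − z(FA) = 1.8634 − (-1.8634) = 3.7268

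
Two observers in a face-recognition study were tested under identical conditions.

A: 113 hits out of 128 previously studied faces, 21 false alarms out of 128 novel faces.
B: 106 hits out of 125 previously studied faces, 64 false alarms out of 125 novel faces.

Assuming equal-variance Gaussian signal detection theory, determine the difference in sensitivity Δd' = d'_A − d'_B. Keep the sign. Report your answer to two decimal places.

Δd' = 1.17

A: z(0.8828) = 1.189, z(0.1641) = -0.978, d' = 2.167
B: z(0.8480) = 1.028, z(0.5120) = 0.030, d' = 0.998
Δd' = d'_A − d'_B = 2.167 − 0.998 = 1.169
A has the higher sensitivity.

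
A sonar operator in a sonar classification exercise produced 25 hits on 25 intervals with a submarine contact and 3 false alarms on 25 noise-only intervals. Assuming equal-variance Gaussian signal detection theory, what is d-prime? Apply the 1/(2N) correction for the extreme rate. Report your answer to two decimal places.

d-prime = 3.23

The hit rate is 25/25 = 1, so apply the 1/(2N) correction: H → 1 − 1/(2·25) = 0.98000.
z(H) = z(0.98000) = 2.054
z(FA) = z(0.12000) = -1.175
d' = 2.054 − (-1.175) = 3.229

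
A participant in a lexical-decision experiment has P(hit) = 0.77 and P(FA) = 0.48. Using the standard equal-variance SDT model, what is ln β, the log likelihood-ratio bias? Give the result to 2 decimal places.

z(H) = z(0.77) = 0.739
z(FA) = z(0.48) = -0.050
ln β = −½·[z(H)² − z(FA)²] = −0.5 × (0.546 − 0.003) = -0.2715

ln β = -0.27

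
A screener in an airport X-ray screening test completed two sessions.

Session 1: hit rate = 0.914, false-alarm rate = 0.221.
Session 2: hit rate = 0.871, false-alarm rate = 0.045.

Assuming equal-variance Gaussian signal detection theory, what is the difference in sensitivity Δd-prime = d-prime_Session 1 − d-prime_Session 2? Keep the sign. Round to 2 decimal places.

Session 1: z(0.914) = 1.366, z(0.221) = -0.769, d' = 2.135
Session 2: z(0.871) = 1.131, z(0.045) = -1.695, d' = 2.826
Δd' = d'_Session 1 − d'_Session 2 = 2.135 − 2.826 = -0.691
Session 2 has the higher sensitivity.

Δd-prime = -0.69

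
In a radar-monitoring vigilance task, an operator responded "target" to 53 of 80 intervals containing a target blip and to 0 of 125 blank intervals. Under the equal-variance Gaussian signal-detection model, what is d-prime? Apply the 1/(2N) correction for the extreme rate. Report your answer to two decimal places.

d-prime = 3.07

The false-alarm rate is 0/125 = 0, so apply the 1/(2N) correction: FA → 1/(2·125) = 0.00400.
z(H) = z(0.66250) = 0.419
z(FA) = z(0.00400) = -2.652
d' = 0.419 − (-2.652) = 3.071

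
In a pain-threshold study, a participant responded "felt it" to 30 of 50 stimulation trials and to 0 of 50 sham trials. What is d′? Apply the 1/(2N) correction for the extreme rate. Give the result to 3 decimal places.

The false-alarm rate is 0/50 = 0, so apply the 1/(2N) correction: FA → 1/(2·50) = 0.01000.
z(H) = z(0.60000) = 0.2533
z(FA) = z(0.01000) = -2.3263
d' = 0.2533 − (-2.3263) = 2.5796

d′ = 2.580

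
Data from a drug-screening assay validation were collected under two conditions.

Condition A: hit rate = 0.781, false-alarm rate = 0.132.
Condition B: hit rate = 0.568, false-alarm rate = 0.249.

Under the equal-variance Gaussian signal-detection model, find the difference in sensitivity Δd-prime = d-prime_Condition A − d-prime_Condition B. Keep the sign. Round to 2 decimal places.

Δd-prime = 1.04

Condition A: z(0.781) = 0.776, z(0.132) = -1.117, d' = 1.893
Condition B: z(0.568) = 0.171, z(0.249) = -0.678, d' = 0.849
Δd' = d'_Condition A − d'_Condition B = 1.893 − 0.849 = 1.044
Condition A has the higher sensitivity.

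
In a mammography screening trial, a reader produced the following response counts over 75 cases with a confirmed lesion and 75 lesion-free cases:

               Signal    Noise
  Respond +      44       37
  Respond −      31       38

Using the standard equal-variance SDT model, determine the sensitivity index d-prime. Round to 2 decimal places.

d-prime = 0.24

H = 44/75 = 0.5867
FA = 37/75 = 0.4933
z(0.5867) = 0.219, z(0.4933) = -0.017
d' = z(H) − z(FA) = 0.219 − (-0.017) = 0.236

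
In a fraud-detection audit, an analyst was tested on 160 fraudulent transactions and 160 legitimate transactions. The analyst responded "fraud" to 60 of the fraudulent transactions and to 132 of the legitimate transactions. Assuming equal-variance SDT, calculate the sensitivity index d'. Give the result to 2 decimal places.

H = 60/160 = 0.3750
FA = 132/160 = 0.8250
z(H) = z(0.3750) = -0.3186
z(FA) = z(0.8250) = 0.9346
d' = z(H) − z(FA) = -0.3186 − 0.9346 = -1.2532

d' = -1.25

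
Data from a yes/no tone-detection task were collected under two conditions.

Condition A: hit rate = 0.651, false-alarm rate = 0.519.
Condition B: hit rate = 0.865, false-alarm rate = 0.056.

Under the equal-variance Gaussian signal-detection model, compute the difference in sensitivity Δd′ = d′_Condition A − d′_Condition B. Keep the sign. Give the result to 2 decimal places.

Condition A: z(0.651) = 0.388, z(0.519) = 0.048, d' = 0.340
Condition B: z(0.865) = 1.103, z(0.056) = -1.589, d' = 2.692
Δd' = d'_Condition A − d'_Condition B = 0.340 − 2.692 = -2.352
Condition B has the higher sensitivity.

Δd′ = -2.35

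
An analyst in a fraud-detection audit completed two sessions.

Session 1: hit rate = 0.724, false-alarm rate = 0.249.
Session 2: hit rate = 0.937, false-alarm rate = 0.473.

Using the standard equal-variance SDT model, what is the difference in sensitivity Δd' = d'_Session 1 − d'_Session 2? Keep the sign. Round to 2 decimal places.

Session 1: z(0.724) = 0.595, z(0.249) = -0.678, d' = 1.273
Session 2: z(0.937) = 1.530, z(0.473) = -0.068, d' = 1.598
Δd' = d'_Session 1 − d'_Session 2 = 1.273 − 1.598 = -0.325
Session 2 has the higher sensitivity.

Δd' = -0.33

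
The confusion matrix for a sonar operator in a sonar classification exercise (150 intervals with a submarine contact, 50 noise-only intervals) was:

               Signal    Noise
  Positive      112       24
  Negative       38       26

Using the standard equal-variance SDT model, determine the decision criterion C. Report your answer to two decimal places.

C = -0.31

H = 112/150 = 0.7467
FA = 24/50 = 0.4800
z(H) = z(0.7467) = 0.6641
z(FA) = z(0.4800) = -0.0502
c = −½·[z(H) + z(FA)] = −0.5 × (0.6641 + (-0.0502)) = -0.30695
c < 0: the sonar operator has a liberal response bias.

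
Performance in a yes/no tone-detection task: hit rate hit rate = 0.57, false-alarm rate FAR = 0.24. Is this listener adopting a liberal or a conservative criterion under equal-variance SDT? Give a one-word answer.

z(H) = 0.176, z(FA) = -0.706
c = −½·(z(H) + z(FA)) = 0.265
c > 0 → conservative criterion (biased toward responding “no”).

conservative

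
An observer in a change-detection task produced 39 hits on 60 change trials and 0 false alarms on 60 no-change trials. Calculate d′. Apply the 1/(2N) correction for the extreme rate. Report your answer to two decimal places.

d′ = 2.78

The false-alarm rate is 0/60 = 0, so apply the 1/(2N) correction: FA → 1/(2·60) = 0.00833.
z(H) = z(0.65000) = 0.385
z(FA) = z(0.00833) = -2.394
d' = 0.385 − (-2.394) = 2.779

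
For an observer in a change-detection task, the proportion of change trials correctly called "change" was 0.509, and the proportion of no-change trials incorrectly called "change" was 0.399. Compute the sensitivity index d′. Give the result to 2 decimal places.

z(H) = z(0.509) = 0.0226
z(FA) = z(0.399) = -0.2559
d' = z(H) − z(FA) = 0.0226 − (-0.2559) = 0.2785

d′ = 0.28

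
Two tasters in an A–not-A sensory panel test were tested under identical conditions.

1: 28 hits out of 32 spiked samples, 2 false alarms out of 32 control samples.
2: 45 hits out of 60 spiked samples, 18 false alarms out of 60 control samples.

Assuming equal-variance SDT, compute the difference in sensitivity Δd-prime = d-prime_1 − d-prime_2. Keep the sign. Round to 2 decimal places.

Δd-prime = 1.49

1: z(0.8750) = 1.150, z(0.0625) = -1.534, d' = 2.684
2: z(0.7500) = 0.674, z(0.3000) = -0.524, d' = 1.198
Δd' = d'_1 − d'_2 = 2.684 − 1.198 = 1.486
1 has the higher sensitivity.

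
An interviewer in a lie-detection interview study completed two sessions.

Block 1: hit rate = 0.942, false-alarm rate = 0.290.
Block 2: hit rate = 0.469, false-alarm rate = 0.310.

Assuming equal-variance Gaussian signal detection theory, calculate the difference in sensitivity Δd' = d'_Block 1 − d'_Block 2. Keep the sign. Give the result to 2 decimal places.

Δd' = 1.71

Block 1: z(0.942) = 1.572, z(0.290) = -0.553, d' = 2.125
Block 2: z(0.469) = -0.078, z(0.310) = -0.496, d' = 0.418
Δd' = d'_Block 1 − d'_Block 2 = 2.125 − 0.418 = 1.707
Block 1 has the higher sensitivity.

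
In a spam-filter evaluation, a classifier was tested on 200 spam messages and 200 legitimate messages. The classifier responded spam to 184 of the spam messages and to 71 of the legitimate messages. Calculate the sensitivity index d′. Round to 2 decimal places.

d′ = 1.78

H = 184/200 = 0.9200
FA = 71/200 = 0.3550
z(H) = 1.4051
z(FA) = -0.3719
d' = z(H) − z(FA) = 1.4051 − (-0.3719) = 1.7770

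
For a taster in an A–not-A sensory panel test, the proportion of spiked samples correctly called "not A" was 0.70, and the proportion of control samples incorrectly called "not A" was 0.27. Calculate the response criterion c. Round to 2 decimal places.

c = 0.04

Φ⁻¹(H) = 0.524
Φ⁻¹(FA) = -0.613
c = −½·[z(H) + z(FA)] = −0.5 × (0.524 + (-0.613)) = 0.0445
c > 0: the taster has a conservative response bias.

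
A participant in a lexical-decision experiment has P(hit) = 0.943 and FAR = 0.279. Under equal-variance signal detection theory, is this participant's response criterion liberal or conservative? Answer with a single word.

z(H) = 1.580, z(FA) = -0.586
c = −½·(z(H) + z(FA)) = -0.497
c < 0 → liberal criterion (biased toward responding “yes”).

liberal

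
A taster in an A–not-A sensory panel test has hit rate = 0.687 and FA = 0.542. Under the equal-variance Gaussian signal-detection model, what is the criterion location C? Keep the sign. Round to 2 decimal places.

z(H) = z(0.687) = 0.4874
z(FA) = z(0.542) = 0.1055
c = −½·[z(H) + z(FA)] = −0.5 × (0.4874 + 0.1055) = -0.29645
c < 0: the taster has a liberal response bias.

C = -0.30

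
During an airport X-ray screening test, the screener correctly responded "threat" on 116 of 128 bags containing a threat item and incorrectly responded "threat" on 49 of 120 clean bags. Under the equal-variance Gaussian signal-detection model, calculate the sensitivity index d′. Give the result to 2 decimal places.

H = 116/128 = 0.9062
FA = 49/120 = 0.4083
z(H) = z(0.9062) = 1.318
z(FA) = z(0.4083) = -0.232
d' = z(H) − z(FA) = 1.318 − (-0.232) = 1.550

d′ = 1.55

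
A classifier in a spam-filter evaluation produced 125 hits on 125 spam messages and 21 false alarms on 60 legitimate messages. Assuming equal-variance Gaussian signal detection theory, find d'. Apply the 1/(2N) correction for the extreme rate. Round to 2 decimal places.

d' = 3.04

The hit rate is 125/125 = 1, so apply the 1/(2N) correction: H → 1 − 1/(2·125) = 0.99600.
z(H) = z(0.99600) = 2.652
z(FA) = z(0.35000) = -0.385
d' = 2.652 − (-0.385) = 3.037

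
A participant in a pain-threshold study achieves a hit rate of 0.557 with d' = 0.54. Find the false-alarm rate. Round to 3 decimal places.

false-alarm rate = 0.346

z(hit rate) = z(0.557) = 0.1434
z(FA) = z(H) − d' = 0.1434 − 0.54 = -0.3966
false-alarm rate = Φ(-0.3966) = 0.3458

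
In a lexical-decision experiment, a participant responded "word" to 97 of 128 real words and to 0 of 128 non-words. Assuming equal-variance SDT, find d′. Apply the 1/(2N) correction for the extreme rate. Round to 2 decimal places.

d′ = 3.36

The false-alarm rate is 0/128 = 0, so apply the 1/(2N) correction: FA → 1/(2·128) = 0.00391.
z(H) = z(0.75781) = 0.699
z(FA) = z(0.00391) = -2.660
d' = 0.699 − (-2.660) = 3.359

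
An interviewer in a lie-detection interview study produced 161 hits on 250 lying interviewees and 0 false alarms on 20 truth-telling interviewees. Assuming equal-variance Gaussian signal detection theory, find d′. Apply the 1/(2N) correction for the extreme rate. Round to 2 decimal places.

d′ = 2.33

The false-alarm rate is 0/20 = 0, so apply the 1/(2N) correction: FA → 1/(2·20) = 0.02500.
z(H) = z(0.64400) = 0.369
z(FA) = z(0.02500) = -1.960
d' = 0.369 − (-1.960) = 2.329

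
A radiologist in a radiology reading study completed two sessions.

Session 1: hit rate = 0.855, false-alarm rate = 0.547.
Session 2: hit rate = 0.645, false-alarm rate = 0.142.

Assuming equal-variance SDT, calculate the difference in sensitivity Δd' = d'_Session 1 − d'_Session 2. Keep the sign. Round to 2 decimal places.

Session 1: z(0.855) = 1.058, z(0.547) = 0.118, d' = 0.940
Session 2: z(0.645) = 0.372, z(0.142) = -1.071, d' = 1.443
Δd' = d'_Session 1 − d'_Session 2 = 0.940 − 1.443 = -0.503
Session 2 has the higher sensitivity.

Δd' = -0.50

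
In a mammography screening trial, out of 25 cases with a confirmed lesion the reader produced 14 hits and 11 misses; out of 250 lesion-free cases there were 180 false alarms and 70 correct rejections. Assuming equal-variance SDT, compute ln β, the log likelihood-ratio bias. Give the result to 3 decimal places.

ln β = 0.158

H = 14/25 = 0.5600
FA = 180/250 = 0.7200
z(0.5600) = 0.1510, z(0.7200) = 0.5828
ln β = −½·[z(H)² − z(FA)²] = −0.5 × (0.0228 − 0.3397) = 0.15845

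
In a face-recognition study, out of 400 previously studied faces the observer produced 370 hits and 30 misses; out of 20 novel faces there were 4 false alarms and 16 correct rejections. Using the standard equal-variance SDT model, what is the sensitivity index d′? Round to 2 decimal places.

H = 370/400 = 0.9250
FA = 4/20 = 0.2000
Φ⁻¹(H) = Φ⁻¹(0.9250) = 1.440
Φ⁻¹(FA) = Φ⁻¹(0.2000) = -0.842
d' = z(H) − z(FA) = 1.440 − (-0.842) = 2.282

d′ = 2.28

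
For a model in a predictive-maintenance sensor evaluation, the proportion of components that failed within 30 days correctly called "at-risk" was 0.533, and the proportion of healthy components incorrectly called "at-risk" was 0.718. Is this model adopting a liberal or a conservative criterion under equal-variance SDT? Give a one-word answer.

liberal

z(H) = 0.083, z(FA) = 0.577
c = −½·(z(H) + z(FA)) = -0.330
c < 0 → liberal criterion (biased toward responding “yes”).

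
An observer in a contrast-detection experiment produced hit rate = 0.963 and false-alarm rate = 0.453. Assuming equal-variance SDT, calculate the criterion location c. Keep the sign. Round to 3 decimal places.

c = -0.834

z(0.963) = 1.7866, z(0.453) = -0.1181
c = −½·[z(H) + z(FA)] = −0.5 × (1.7866 + (-0.1181)) = -0.83425
c < 0: the observer has a liberal response bias.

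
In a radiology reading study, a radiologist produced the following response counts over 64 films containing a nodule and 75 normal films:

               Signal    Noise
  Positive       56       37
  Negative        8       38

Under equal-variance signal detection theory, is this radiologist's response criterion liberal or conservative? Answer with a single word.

liberal

z(H) = 1.150, z(FA) = -0.017
c = −½·(z(H) + z(FA)) = -0.5665
c < 0 → liberal criterion (biased toward responding “yes”).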